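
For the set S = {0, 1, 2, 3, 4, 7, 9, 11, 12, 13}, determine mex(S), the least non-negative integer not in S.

The values 0, 1, 2, 3, 4 are all present; 5 is the first non-negative integer missing from the set.

5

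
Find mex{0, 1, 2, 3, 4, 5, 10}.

The values 0, 1, 2, 3, 4, 5 are all present; 6 is the first non-negative integer missing from the set.

6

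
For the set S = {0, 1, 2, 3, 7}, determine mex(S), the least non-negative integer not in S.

4

The values 0, 1, 2, 3 are all present; 4 is the first non-negative integer missing from the set.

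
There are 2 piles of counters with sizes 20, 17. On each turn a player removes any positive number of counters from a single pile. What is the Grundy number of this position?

5

Compute the nim-sum pairwise:
20 ^ 17 = 5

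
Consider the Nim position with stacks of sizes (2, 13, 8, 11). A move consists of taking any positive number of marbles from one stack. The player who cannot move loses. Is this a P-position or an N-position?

N-position

Write each in binary and XOR column by column:
  0010  (2)
  1101  (13)
  1000  (8)
  1011  (11)
  ----
  1100  (12)
The nim-sum is 12 ≠ 0, so this is an N-position: the player to move can win.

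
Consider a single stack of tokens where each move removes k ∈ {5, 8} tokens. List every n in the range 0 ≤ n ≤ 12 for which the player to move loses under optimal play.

0, 1, 2, 3, 4

Compute g(0), g(1), … for moves {5, 8}:
k:     0  1  2  3  4  5  6  7  8  9 10 11 12
g(k):  0  0  0  0  0  1  1  1  1  1  2  2  2
The P-positions (g = 0) in 0..12 are 0, 1, 2, 3, 4.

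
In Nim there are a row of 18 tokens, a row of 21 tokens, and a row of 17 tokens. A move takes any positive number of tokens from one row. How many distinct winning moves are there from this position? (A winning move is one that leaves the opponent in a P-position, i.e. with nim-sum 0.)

3

Compute the nim-sum pairwise:
18 XOR 21 = 7
7 XOR 17 = 22
The overall nim-sum is X = 22. A row of size p has a winning move iff p XOR X < p (reduce it to p XOR X).
  18: 18 XOR 22 = 4 < 18 — winning move (to 4).
  21: 21 XOR 22 = 3 < 21 — winning move (to 3).
  17: 17 XOR 22 = 7 < 17 — winning move (to 7).
That gives 3 winning moves.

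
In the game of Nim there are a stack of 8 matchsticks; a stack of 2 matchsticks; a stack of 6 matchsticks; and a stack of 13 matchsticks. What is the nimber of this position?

Write each in binary and XOR column by column:
  1000  (8)
  0010  (2)
  0110  (6)
  1101  (13)
  ----
  0001  (1)

1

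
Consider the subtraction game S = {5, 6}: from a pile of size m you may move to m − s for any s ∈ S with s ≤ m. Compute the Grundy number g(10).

Compute g(0), g(1), … for moves {5, 6}:
k:     0  1  2  3  4  5  6  7  8  9 10
g(k):  0  0  0  0  0  1  1  1  1  1  2
So g(10) = 2.

2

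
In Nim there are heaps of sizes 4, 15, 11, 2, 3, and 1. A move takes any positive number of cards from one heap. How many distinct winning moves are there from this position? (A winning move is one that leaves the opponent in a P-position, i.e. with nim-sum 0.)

0

Compute the nim-sum pairwise:
4 XOR 15 = 11
11 XOR 11 = 0
0 XOR 2 = 2
2 XOR 3 = 1
1 XOR 1 = 0
The nim-sum is already 0, so every move leaves a nonzero nim-sum — there are no winning moves.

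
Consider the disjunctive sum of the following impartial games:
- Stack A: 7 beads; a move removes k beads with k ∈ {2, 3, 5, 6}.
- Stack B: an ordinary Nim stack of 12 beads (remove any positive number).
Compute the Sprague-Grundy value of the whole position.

Grundy values for stack A (subtraction set {2, 3, 5, 6}):
k:     0  1  2  3  4  5  6  7
g(k):  0  0  1  1  2  2  3  3
So g(7) = 3.
Stack B is a plain Nim stack of size 12, so its Grundy value is 12.
The value of a disjunctive sum is the nim-sum of the parts.
Combined value = 3 ⊕ 12 = 15.

15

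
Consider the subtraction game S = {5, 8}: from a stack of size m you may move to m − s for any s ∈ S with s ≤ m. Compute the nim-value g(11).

2

Build the Grundy sequence with g(k) = mex{g(k−s) : s ∈ {5, 8}, s ≤ k}:
k:     0  1  2  3  4  5  6  7  8  9 10 11
g(k):  0  0  0  0  0  1  1  1  1  1  2  2
So g(11) = 2.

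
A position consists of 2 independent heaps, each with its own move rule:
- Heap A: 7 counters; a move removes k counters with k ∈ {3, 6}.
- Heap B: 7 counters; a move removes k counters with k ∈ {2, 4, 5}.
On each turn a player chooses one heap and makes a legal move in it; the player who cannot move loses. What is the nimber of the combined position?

2

Grundy values for heap A (subtraction set {3, 6}):
k:     0  1  2  3  4  5  6  7
g(k):  0  0  0  1  1  1  2  2
So g(7) = 2.
For heap B, compute g(0), g(1), … with moves {2, 4, 5}:
k:     0  1  2  3  4  5  6  7
g(k):  0  0  1  1  2  2  3  0
So g(7) = 0.
The value of a disjunctive sum is the nim-sum of the parts.
Combined value = 2 XOR 0 = 2.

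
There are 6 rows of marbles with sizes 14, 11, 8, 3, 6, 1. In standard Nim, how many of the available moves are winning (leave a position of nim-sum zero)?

3

Nim-sum: 14 ⊕ 11 ⊕ 8 ⊕ 3 ⊕ 6 ⊕ 1 = 9.
The overall nim-sum is X = 9. A row of size p has a winning move iff p XOR X < p (reduce it to p XOR X).
  14: 14 XOR 9 = 7 < 14 — winning move (to 7).
  11: 11 XOR 9 = 2 < 11 — winning move (to 2).
  8: 8 XOR 9 = 1 < 8 — winning move (to 1).
  3: 3 XOR 9 = 10 ≥ 3 — no move.
  6: 6 XOR 9 = 15 ≥ 6 — no move.
  1: 1 XOR 9 = 8 ≥ 1 — no move.
That gives 3 winning moves.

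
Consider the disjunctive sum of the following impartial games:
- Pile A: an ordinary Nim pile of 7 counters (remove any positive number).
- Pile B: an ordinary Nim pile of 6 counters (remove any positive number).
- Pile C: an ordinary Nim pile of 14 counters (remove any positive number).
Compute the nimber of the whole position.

Pile A is a plain Nim pile of size 7, so its Grundy value is 7.
Pile B is a plain Nim pile of size 6, so its Grundy value is 6.
Pile C is a plain Nim pile of size 14, so its Grundy value is 14.
The value of a disjunctive sum is the nim-sum of the parts.
Combined value = 7 ⊕ 6 ⊕ 14 = 15.

15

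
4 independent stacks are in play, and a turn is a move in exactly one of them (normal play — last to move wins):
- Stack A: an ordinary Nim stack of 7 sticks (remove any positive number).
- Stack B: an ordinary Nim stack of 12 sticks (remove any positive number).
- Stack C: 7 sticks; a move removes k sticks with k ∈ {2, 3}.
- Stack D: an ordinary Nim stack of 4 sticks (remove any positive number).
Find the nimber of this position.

14

Stack A is a plain Nim stack of size 7, so its Grundy value is 7.
Stack B is a plain Nim stack of size 12, so its Grundy value is 12.
Build the Grundy sequence for stack C with g(k) = mex{g(k−s) : s ∈ {2, 3}, s ≤ k}:
g(0) = mex{} = 0
g(1) = mex{} = 0
g(2) = mex{0} = 1
g(3) = mex{0} = 1
g(4) = mex{0,1} = 2
g(5) = mex{1} = 0
g(6) = mex{1,2} = 0
g(7) = mex{0,2} = 1
So g(7) = 1.
Stack D is a plain Nim stack of size 4, so its Grundy value is 4.
The value of a disjunctive sum is the nim-sum of the parts.
Combined value = 7 ⊕ 12 ⊕ 1 ⊕ 4 = 14.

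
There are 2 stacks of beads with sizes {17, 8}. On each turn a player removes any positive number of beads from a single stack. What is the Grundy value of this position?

25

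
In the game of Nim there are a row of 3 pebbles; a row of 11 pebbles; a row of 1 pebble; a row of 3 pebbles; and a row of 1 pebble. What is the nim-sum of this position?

11

Write each in binary and XOR column by column:
  0011  (3)
  1011  (11)
  0001  (1)
  0011  (3)
  0001  (1)
  ----
  1011  (11)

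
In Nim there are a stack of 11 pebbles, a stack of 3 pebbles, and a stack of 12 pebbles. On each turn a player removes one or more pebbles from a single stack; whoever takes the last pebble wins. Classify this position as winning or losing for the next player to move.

Winning position

Compute the nim-sum pairwise:
11 ⊕ 3 = 8
8 ⊕ 12 = 4
The nim-sum is 4 ≠ 0, so this is an N-position: the player to move can win.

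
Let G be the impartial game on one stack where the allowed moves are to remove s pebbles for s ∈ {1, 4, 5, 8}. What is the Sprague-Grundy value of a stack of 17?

4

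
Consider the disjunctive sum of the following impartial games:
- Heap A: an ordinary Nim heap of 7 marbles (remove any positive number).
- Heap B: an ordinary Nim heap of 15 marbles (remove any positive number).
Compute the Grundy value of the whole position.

Heap A is a plain Nim heap of size 7, so its Grundy value is 7.
Heap B is a plain Nim heap of size 15, so its Grundy value is 15.
By the Sprague-Grundy theorem, the Grundy value of a sum of independent games is the XOR of the component values.
Combined value = 7 ⊕ 15 = 8.

8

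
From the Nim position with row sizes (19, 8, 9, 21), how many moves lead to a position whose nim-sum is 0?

Compute the nim-sum pairwise:
19 ^ 8 = 27
27 ^ 9 = 18
18 ^ 21 = 7
The overall nim-sum is X = 7. A row of size p has a winning move iff p XOR X < p (reduce it to p XOR X).
  19: 19 XOR 7 = 20 ≥ 19 — no move.
  8: 8 XOR 7 = 15 ≥ 8 — no move.
  9: 9 XOR 7 = 14 ≥ 9 — no move.
  21: 21 XOR 7 = 18 < 21 — winning move (to 18).
That gives 1 winning move.

1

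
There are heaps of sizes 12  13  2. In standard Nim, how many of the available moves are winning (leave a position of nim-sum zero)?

1

Nim-sum: 12 XOR 13 XOR 2 = 3.
The overall nim-sum is X = 3. A heap of size p has a winning move iff p XOR X < p (reduce it to p XOR X).
  12: 12 XOR 3 = 15 ≥ 12 — no move.
  13: 13 XOR 3 = 14 ≥ 13 — no move.
  2: 2 XOR 3 = 1 < 2 — winning move (to 1).
That gives 1 winning move.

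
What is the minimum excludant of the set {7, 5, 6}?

0 is not in the set, so the mex is 0.

0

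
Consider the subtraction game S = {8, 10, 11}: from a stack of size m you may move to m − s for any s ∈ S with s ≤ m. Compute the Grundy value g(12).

1

Compute g(0), g(1), … for moves {8, 10, 11}:
k:     0  1  2  3  4  5  6  7  8  9 10 11 12
g(k):  0  0  0  0  0  0  0  0  1  1  1  1  1
So g(12) = 1.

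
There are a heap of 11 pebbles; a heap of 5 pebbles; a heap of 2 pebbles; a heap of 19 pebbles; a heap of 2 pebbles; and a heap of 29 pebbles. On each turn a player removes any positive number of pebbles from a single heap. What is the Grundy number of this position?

Nim-sum: 11 ⊕ 5 ⊕ 2 ⊕ 19 ⊕ 2 ⊕ 29 = 0.

0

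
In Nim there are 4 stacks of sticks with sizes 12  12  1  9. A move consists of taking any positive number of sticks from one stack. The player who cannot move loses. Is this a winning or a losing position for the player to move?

Winning position

Compute the nim-sum pairwise:
12 XOR 12 = 0
0 XOR 1 = 1
1 XOR 9 = 8
The nim-sum is 8 ≠ 0, so this is an N-position: the player to move can win.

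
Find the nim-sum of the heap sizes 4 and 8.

12

Bitwise XOR of the heap sizes:
  0100  (4)
  1000  (8)
  ----
  1100  (12)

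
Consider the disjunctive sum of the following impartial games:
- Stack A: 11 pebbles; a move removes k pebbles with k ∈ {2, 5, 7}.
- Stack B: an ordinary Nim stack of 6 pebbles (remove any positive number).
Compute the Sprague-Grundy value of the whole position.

5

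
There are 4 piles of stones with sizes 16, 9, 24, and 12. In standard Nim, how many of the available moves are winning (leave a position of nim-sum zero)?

In binary:
  10000  (16)
  01001  (9)
  11000  (24)
  01100  (12)
  -----
  01101  (13)
The overall nim-sum is X = 13. A pile of size p has a winning move iff p XOR X < p (reduce it to p XOR X).
  16: 16 XOR 13 = 29 ≥ 16 — no move.
  9: 9 XOR 13 = 4 < 9 — winning move (to 4).
  24: 24 XOR 13 = 21 < 24 — winning move (to 21).
  12: 12 XOR 13 = 1 < 12 — winning move (to 1).
That gives 3 winning moves.

3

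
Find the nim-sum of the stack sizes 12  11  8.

Write each in binary and XOR column by column:
  1100  (12)
  1011  (11)
  1000  (8)
  ----
  1111  (15)

15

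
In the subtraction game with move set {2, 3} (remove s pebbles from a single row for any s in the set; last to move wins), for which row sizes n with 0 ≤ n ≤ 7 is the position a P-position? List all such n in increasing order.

0, 1, 5, 6

Compute g(0), g(1), … for moves {2, 3}:
g(0) = mex{} = 0
g(1) = mex{} = 0
g(2) = mex{0} = 1
g(3) = mex{0} = 1
g(4) = mex{0,1} = 2
g(5) = mex{1} = 0
g(6) = mex{1,2} = 0
g(7) = mex{0,2} = 1
The P-positions (g = 0) in 0..7 are 0, 1, 5, 6.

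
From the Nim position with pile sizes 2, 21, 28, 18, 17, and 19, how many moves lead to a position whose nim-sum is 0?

Bitwise XOR of the heap sizes:
  00010  (2)
  10101  (21)
  11100  (28)
  10010  (18)
  10001  (17)
  10011  (19)
  -----
  11011  (27)
The overall nim-sum is X = 27. A pile of size p has a winning move iff p XOR X < p (reduce it to p XOR X).
  2: 2 XOR 27 = 25 ≥ 2 — no move.
  21: 21 XOR 27 = 14 < 21 — winning move (to 14).
  28: 28 XOR 27 = 7 < 28 — winning move (to 7).
  18: 18 XOR 27 = 9 < 18 — winning move (to 9).
  17: 17 XOR 27 = 10 < 17 — winning move (to 10).
  19: 19 XOR 27 = 8 < 19 — winning move (to 8).
That gives 5 winning moves.

5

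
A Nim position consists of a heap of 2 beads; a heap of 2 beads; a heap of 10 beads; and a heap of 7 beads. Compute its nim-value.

Compute the nim-sum pairwise:
2 ^ 2 = 0
0 ^ 10 = 10
10 ^ 7 = 13

13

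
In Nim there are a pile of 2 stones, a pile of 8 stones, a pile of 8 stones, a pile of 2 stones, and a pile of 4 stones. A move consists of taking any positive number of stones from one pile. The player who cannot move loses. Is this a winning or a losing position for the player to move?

Winning position

Compute the nim-sum pairwise:
2 XOR 8 = 10
10 XOR 8 = 2
2 XOR 2 = 0
0 XOR 4 = 4
The nim-sum is 4 ≠ 0, so this is an N-position: the player to move can win.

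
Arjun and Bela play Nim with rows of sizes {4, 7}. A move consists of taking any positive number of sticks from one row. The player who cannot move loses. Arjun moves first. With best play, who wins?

Arjun wins

Compute the nim-sum pairwise:
4 XOR 7 = 3
The nim-sum is 3 ≠ 0, so this is an N-position: the player to move can win; Arjun has a winning move.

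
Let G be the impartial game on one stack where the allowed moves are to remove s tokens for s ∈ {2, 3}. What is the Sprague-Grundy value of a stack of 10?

Compute g(0), g(1), … for moves {2, 3}:
k:     0  1  2  3  4  5  6  7  8  9 10
g(k):  0  0  1  1  2  0  0  1  1  2  0
So g(10) = 0.

0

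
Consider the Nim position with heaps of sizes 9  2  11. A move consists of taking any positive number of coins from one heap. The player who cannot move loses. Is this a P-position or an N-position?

P-position

Compute the nim-sum pairwise:
9 XOR 2 = 11
11 XOR 11 = 0
The nim-sum is 0, so this is a P-position: the player to move is in a losing position under optimal play.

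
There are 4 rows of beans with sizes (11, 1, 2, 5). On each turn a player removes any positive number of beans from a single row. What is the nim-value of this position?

Write each in binary and XOR column by column:
  1011  (11)
  0001  (1)
  0010  (2)
  0101  (5)
  ----
  1101  (13)

13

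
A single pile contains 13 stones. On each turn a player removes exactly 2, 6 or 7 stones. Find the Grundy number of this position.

Grundy values for subtraction set {2, 6, 7}:
k:     0  1  2  3  4  5  6  7  8  9 10 11 12 13
g(k):  0  0  1  1  0  0  1  1  2  0  3  1  2  0
So g(13) = 0.

0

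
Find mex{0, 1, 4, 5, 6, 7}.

The values 0, 1 are all present; 2 is the first non-negative integer missing from the set.

2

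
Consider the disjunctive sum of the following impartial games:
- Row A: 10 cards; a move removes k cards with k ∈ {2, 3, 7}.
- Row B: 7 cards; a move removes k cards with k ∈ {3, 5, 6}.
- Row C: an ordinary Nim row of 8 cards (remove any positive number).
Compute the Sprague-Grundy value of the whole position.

10

For row A, compute g(0), g(1), … with moves {2, 3, 7}:
g(0) = mex{} = 0
g(1) = mex{} = 0
g(2) = mex{0} = 1
g(3) = mex{0} = 1
g(4) = mex{0,1} = 2
g(5) = mex{1} = 0
g(6) = mex{1,2} = 0
g(7) = mex{0,2} = 1
g(8) = mex{0} = 1
g(9) = mex{0,1} = 2
g(10) = mex{1} = 0
So g(10) = 0.
Build the Grundy sequence for row B with g(k) = mex{g(k−s) : s ∈ {3, 5, 6}, s ≤ k}:
g(0) = mex{} = 0
g(1) = mex{} = 0
g(2) = mex{} = 0
g(3) = mex{0} = 1
g(4) = mex{0} = 1
g(5) = mex{0} = 1
g(6) = mex{0,1} = 2
g(7) = mex{0,1} = 2
So g(7) = 2.
Row C is a plain Nim row of size 8, so its Grundy value is 8.
By the Sprague-Grundy theorem, the Grundy value of a sum of independent games is the XOR of the component values.
Combined value = 0 ⊕ 2 ⊕ 8 = 10.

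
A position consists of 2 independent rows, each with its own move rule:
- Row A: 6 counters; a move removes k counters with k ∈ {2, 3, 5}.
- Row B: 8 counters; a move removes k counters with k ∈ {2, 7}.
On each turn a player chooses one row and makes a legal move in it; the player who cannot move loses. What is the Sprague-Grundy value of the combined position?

Build the Grundy sequence for row A with g(k) = mex{g(k−s) : s ∈ {2, 3, 5}, s ≤ k}:
g(0) = mex{} = 0
g(1) = mex{} = 0
g(2) = mex{0} = 1
g(3) = mex{0} = 1
g(4) = mex{0,1} = 2
g(5) = mex{0,1} = 2
g(6) = mex{0,1,2} = 3
So g(6) = 3.
Grundy values for row B (subtraction set {2, 7}):
k:     0  1  2  3  4  5  6  7  8
g(k):  0  0  1  1  0  0  1  1  2
So g(8) = 2.
By the Sprague-Grundy theorem, the Grundy value of a sum of independent games is the XOR of the component values.
Combined value = 3 XOR 2 = 1.

1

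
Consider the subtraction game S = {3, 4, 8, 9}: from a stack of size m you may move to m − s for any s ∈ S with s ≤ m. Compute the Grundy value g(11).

Grundy values for subtraction set {3, 4, 8, 9}:
k:     0  1  2  3  4  5  6  7  8  9 10 11
g(k):  0  0  0  1  1  1  2  0  2  3  1  3
So g(11) = 3.

3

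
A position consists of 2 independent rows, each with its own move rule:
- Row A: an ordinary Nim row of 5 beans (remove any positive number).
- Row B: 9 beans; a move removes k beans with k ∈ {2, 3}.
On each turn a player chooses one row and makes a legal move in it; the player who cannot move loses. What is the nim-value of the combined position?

7

Row A is a plain Nim row of size 5, so its Grundy value is 5.
For row B, compute g(0), g(1), … with moves {2, 3}:
g(0) = mex{} = 0
g(1) = mex{} = 0
g(2) = mex{0} = 1
g(3) = mex{0} = 1
g(4) = mex{0,1} = 2
g(5) = mex{1} = 0
g(6) = mex{1,2} = 0
g(7) = mex{0,2} = 1
g(8) = mex{0} = 1
g(9) = mex{0,1} = 2
So g(9) = 2.
By the Sprague-Grundy theorem, the Grundy value of a sum of independent games is the XOR of the component values.
Combined value = 5 ⊕ 2 = 7.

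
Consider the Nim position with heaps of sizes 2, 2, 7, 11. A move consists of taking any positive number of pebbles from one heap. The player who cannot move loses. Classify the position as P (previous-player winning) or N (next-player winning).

Compute the nim-sum pairwise:
2 ⊕ 2 = 0
0 ⊕ 7 = 7
7 ⊕ 11 = 12
The nim-sum is 12 ≠ 0, so this is an N-position: the player to move can win.

N-position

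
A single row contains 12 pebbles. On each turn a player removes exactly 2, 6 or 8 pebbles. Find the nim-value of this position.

2

Build the Grundy sequence with g(k) = mex{g(k−s) : s ∈ {2, 6, 8}, s ≤ k}:
k:     0  1  2  3  4  5  6  7  8  9 10 11 12
g(k):  0  0  1  1  0  0  1  1  2  2  3  3  2
So g(12) = 2.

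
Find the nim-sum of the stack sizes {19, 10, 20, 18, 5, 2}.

Compute the nim-sum pairwise:
19 ⊕ 10 = 25
25 ⊕ 20 = 13
13 ⊕ 18 = 31
31 ⊕ 5 = 26
26 ⊕ 2 = 24

24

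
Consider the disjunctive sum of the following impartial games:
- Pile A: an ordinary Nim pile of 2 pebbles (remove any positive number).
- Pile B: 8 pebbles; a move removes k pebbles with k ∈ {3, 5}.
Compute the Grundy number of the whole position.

Pile A is a plain Nim pile of size 2, so its Grundy value is 2.
For pile B, compute g(0), g(1), … with moves {3, 5}:
g(0) = mex{} = 0
g(1) = mex{} = 0
g(2) = mex{} = 0
g(3) = mex{0} = 1
g(4) = mex{0} = 1
g(5) = mex{0} = 1
g(6) = mex{0,1} = 2
g(7) = mex{0,1} = 2
g(8) = mex{1} = 0
So g(8) = 0.
The value of a disjunctive sum is the nim-sum of the parts.
Combined value = 2 ⊕ 0 = 2.

2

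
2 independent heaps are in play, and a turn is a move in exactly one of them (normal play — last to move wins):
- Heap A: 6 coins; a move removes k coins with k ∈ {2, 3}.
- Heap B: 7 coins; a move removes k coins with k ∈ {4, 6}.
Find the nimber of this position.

1

Build the Grundy sequence for heap A with g(k) = mex{g(k−s) : s ∈ {2, 3}, s ≤ k}:
g(0) = mex{} = 0
g(1) = mex{} = 0
g(2) = mex{0} = 1
g(3) = mex{0} = 1
g(4) = mex{0,1} = 2
g(5) = mex{1} = 0
g(6) = mex{1,2} = 0
So g(6) = 0.
For heap B, compute g(0), g(1), … with moves {4, 6}:
k:     0  1  2  3  4  5  6  7
g(k):  0  0  0  0  1  1  1  1
So g(7) = 1.
By the Sprague-Grundy theorem, the Grundy value of a sum of independent games is the XOR of the component values.
Combined value = 0 XOR 1 = 1.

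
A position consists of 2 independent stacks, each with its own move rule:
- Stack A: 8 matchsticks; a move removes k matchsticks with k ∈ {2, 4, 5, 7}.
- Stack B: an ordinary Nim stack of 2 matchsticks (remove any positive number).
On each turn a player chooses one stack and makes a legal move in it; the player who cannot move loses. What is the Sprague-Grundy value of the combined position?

Build the Grundy sequence for stack A with g(k) = mex{g(k−s) : s ∈ {2, 4, 5, 7}, s ≤ k}:
k:     0  1  2  3  4  5  6  7  8
g(k):  0  0  1  1  2  2  3  3  4
So g(8) = 4.
Stack B is a plain Nim stack of size 2, so its Grundy value is 2.
By the Sprague-Grundy theorem, the Grundy value of a sum of independent games is the XOR of the component values.
Combined value = 4 XOR 2 = 6.

6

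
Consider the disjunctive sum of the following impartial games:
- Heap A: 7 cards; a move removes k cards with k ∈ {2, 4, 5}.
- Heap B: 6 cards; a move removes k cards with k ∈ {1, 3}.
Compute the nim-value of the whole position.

For heap A, compute g(0), g(1), … with moves {2, 4, 5}:
k:     0  1  2  3  4  5  6  7
g(k):  0  0  1  1  2  2  3  0
So g(7) = 0.
For heap B, compute g(0), g(1), … with moves {1, 3}:
k:     0  1  2  3  4  5  6
g(k):  0  1  0  1  0  1  0
So g(6) = 0.
The value of a disjunctive sum is the nim-sum of the parts.
Combined value = 0 ⊕ 0 = 0.

0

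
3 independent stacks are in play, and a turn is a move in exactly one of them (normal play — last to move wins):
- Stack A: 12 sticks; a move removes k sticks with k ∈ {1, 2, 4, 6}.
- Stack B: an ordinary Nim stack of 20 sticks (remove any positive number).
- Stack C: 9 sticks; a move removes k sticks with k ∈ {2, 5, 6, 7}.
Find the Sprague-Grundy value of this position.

23

For stack A, compute g(0), g(1), … with moves {1, 2, 4, 6}:
k:     0  1  2  3  4  5  6  7  8  9 10 11 12
g(k):  0  1  2  0  1  2  3  4  0  1  2  0  1
So g(12) = 1.
Stack B is a plain Nim stack of size 20, so its Grundy value is 20.
Build the Grundy sequence for stack C with g(k) = mex{g(k−s) : s ∈ {2, 5, 6, 7}, s ≤ k}:
k:     0  1  2  3  4  5  6  7  8  9
g(k):  0  0  1  1  0  2  1  3  2  2
So g(9) = 2.
By the Sprague-Grundy theorem, the Grundy value of a sum of independent games is the XOR of the component values.
Combined value = 1 XOR 20 XOR 2 = 23.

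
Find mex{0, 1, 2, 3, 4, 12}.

5

The values 0, 1, 2, 3, 4 are all present; 5 is the first non-negative integer missing from the set.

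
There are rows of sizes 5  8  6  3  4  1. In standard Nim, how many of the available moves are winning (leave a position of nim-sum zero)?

Nim-sum: 5 XOR 8 XOR 6 XOR 3 XOR 4 XOR 1 = 13.
The overall nim-sum is X = 13. A row of size p has a winning move iff p XOR X < p (reduce it to p XOR X).
  5: 5 XOR 13 = 8 ≥ 5 — no move.
  8: 8 XOR 13 = 5 < 8 — winning move (to 5).
  6: 6 XOR 13 = 11 ≥ 6 — no move.
  3: 3 XOR 13 = 14 ≥ 3 — no move.
  4: 4 XOR 13 = 9 ≥ 4 — no move.
  1: 1 XOR 13 = 12 ≥ 1 — no move.
That gives 1 winning move.

1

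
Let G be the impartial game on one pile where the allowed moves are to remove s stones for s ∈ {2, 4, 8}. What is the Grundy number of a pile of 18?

Grundy values for subtraction set {2, 4, 8}:
k:     0  1  2  3  4  5  6  7  8  9 10 11 12 13 14 15 16 17 18
g(k):  0  0  1  1  2  2  0  0  1  1  2  2  0  0  1  1  2  2  0
So g(18) = 0.

0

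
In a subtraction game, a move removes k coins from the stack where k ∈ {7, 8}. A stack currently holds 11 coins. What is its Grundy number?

1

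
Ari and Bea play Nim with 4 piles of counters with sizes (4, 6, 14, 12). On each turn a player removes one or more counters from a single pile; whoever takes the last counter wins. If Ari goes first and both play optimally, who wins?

Write each in binary and XOR column by column:
  0100  (4)
  0110  (6)
  1110  (14)
  1100  (12)
  ----
  0000  (0)
The nim-sum is 0, so this is a P-position: the player to move is in a losing position under optimal play; Ari is about to move from it and so loses — Bea wins.

Bea wins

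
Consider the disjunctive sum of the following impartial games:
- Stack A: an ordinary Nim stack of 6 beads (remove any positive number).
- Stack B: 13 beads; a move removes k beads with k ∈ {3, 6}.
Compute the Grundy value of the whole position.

Stack A is a plain Nim stack of size 6, so its Grundy value is 6.
Build the Grundy sequence for stack B with g(k) = mex{g(k−s) : s ∈ {3, 6}, s ≤ k}:
k:     0  1  2  3  4  5  6  7  8  9 10 11 12 13
g(k):  0  0  0  1  1  1  2  2  2  0  0  0  1  1
So g(13) = 1.
By the Sprague-Grundy theorem, the Grundy value of a sum of independent games is the XOR of the component values.
Combined value = 6 XOR 1 = 7.

7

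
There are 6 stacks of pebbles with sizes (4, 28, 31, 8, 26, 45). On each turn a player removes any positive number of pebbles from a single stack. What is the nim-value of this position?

Write each in binary and XOR column by column:
  000100  (4)
  011100  (28)
  011111  (31)
  001000  (8)
  011010  (26)
  101101  (45)
  ------
  111000  (56)

56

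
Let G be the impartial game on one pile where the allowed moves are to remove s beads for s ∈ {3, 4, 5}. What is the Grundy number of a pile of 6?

Compute g(0), g(1), … for moves {3, 4, 5}:
g(0) = mex{} = 0
g(1) = mex{} = 0
g(2) = mex{} = 0
g(3) = mex{0} = 1
g(4) = mex{0} = 1
g(5) = mex{0} = 1
g(6) = mex{0,1} = 2
So g(6) = 2.

2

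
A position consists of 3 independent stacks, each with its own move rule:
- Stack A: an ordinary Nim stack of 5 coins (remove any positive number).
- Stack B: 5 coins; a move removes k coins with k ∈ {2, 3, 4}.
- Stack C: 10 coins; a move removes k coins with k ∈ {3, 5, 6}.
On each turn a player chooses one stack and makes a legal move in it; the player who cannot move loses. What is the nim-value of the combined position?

7

Stack A is a plain Nim stack of size 5, so its Grundy value is 5.
Grundy values for stack B (subtraction set {2, 3, 4}):
g(0) = mex{} = 0
g(1) = mex{} = 0
g(2) = mex{0} = 1
g(3) = mex{0} = 1
g(4) = mex{0,1} = 2
g(5) = mex{0,1} = 2
So g(5) = 2.
For stack C, compute g(0), g(1), … with moves {3, 5, 6}:
g(0) = mex{} = 0
g(1) = mex{} = 0
g(2) = mex{} = 0
g(3) = mex{0} = 1
g(4) = mex{0} = 1
g(5) = mex{0} = 1
g(6) = mex{0,1} = 2
g(7) = mex{0,1} = 2
g(8) = mex{0,1} = 2
g(9) = mex{1,2} = 0
g(10) = mex{1,2} = 0
So g(10) = 0.
By the Sprague-Grundy theorem, the Grundy value of a sum of independent games is the XOR of the component values.
Combined value = 5 XOR 2 XOR 0 = 7.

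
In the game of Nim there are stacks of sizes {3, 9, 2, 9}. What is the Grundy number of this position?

1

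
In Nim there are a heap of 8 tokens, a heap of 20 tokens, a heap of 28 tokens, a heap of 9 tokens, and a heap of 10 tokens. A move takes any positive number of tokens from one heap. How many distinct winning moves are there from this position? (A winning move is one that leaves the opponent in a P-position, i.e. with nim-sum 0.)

Compute the nim-sum pairwise:
8 ^ 20 = 28
28 ^ 28 = 0
0 ^ 9 = 9
9 ^ 10 = 3
The overall nim-sum is X = 3. A heap of size p has a winning move iff p XOR X < p (reduce it to p XOR X).
  8: 8 XOR 3 = 11 ≥ 8 — no move.
  20: 20 XOR 3 = 23 ≥ 20 — no move.
  28: 28 XOR 3 = 31 ≥ 28 — no move.
  9: 9 XOR 3 = 10 ≥ 9 — no move.
  10: 10 XOR 3 = 9 < 10 — winning move (to 9).
That gives 1 winning move.

1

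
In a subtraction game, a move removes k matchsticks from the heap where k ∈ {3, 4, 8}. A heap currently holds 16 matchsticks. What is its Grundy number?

Build the Grundy sequence with g(k) = mex{g(k−s) : s ∈ {3, 4, 8}, s ≤ k}:
k:     0  1  2  3  4  5  6  7  8  9 10 11 12 13 14 15 16
g(k):  0  0  0  1  1  1  2  0  2  3  1  3  0  0  0  1  1
So g(16) = 1.

1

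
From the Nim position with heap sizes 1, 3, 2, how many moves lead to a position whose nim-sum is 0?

Write each in binary and XOR column by column:
  01  (1)
  11  (3)
  10  (2)
  --
  00  (0)
The nim-sum is already 0, so every move leaves a nonzero nim-sum — there are no winning moves.

0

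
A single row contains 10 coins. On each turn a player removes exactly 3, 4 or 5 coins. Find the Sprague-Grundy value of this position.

0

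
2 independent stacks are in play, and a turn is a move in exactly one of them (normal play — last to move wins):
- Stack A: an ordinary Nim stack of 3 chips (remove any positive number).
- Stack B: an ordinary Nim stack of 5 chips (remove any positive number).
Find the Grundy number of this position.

Stack A is a plain Nim stack of size 3, so its Grundy value is 3.
Stack B is a plain Nim stack of size 5, so its Grundy value is 5.
By the Sprague-Grundy theorem, the Grundy value of a sum of independent games is the XOR of the component values.
Combined value = 3 XOR 5 = 6.

6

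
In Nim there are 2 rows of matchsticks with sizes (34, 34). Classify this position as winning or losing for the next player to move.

Losing position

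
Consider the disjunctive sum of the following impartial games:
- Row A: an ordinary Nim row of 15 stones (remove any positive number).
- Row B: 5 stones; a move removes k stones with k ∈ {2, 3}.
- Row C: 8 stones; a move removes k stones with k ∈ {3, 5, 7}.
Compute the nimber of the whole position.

13

Row A is a plain Nim row of size 15, so its Grundy value is 15.
Grundy values for row B (subtraction set {2, 3}):
g(0) = mex{} = 0
g(1) = mex{} = 0
g(2) = mex{0} = 1
g(3) = mex{0} = 1
g(4) = mex{0,1} = 2
g(5) = mex{1} = 0
So g(5) = 0.
Grundy values for row C (subtraction set {3, 5, 7}):
k:     0  1  2  3  4  5  6  7  8
g(k):  0  0  0  1  1  1  2  2  2
So g(8) = 2.
By the Sprague-Grundy theorem, the Grundy value of a sum of independent games is the XOR of the component values.
Combined value = 15 XOR 0 XOR 2 = 13.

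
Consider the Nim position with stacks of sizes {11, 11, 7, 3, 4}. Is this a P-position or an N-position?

P-position

Nim-sum: 11 ^ 11 ^ 7 ^ 3 ^ 4 = 0.
The nim-sum is 0, so this is a P-position: the player to move is in a losing position under optimal play.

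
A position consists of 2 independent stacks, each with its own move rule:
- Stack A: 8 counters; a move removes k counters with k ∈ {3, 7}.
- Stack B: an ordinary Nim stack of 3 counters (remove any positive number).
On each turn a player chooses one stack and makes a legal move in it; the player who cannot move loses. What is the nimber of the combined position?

1

Grundy values for stack A (subtraction set {3, 7}):
g(0) = mex{} = 0
g(1) = mex{} = 0
g(2) = mex{} = 0
g(3) = mex{0} = 1
g(4) = mex{0} = 1
g(5) = mex{0} = 1
g(6) = mex{1} = 0
g(7) = mex{0,1} = 2
g(8) = mex{0,1} = 2
So g(8) = 2.
Stack B is a plain Nim stack of size 3, so its Grundy value is 3.
By the Sprague-Grundy theorem, the Grundy value of a sum of independent games is the XOR of the component values.
Combined value = 2 XOR 3 = 1.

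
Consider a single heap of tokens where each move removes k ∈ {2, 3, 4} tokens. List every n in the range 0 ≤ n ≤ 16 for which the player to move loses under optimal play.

0, 1, 6, 7, 12, 13

Grundy values for subtraction set {2, 3, 4}:
k:     0  1  2  3  4  5  6  7  8  9 10 11 12 13 14 15 16
g(k):  0  0  1  1  2  2  0  0  1  1  2  2  0  0  1  1  2
The P-positions (g = 0) in 0..16 are 0, 1, 6, 7, 12, 13.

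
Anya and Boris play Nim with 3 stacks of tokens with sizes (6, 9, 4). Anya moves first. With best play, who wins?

Anya wins

Nim-sum: 6 XOR 9 XOR 4 = 11.
The nim-sum is 11 ≠ 0, so this is an N-position: the player to move can win; Anya has a winning move.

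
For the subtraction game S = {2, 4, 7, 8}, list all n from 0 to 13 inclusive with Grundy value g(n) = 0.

0, 1, 6, 11, 12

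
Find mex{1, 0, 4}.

2

The values 0, 1 are all present; 2 is the first non-negative integer missing from the set.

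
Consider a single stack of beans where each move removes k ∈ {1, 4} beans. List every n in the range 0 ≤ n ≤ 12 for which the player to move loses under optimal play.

0, 2, 5, 7, 10, 12

Build the Grundy sequence with g(k) = mex{g(k−s) : s ∈ {1, 4}, s ≤ k}:
k:     0  1  2  3  4  5  6  7  8  9 10 11 12
g(k):  0  1  0  1  2  0  1  0  1  2  0  1  0
The P-positions (g = 0) in 0..12 are 0, 2, 5, 7, 10, 12.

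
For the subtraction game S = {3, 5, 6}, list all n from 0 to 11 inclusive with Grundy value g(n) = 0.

0, 1, 2, 9, 10, 11

Compute g(0), g(1), … for moves {3, 5, 6}:
g(0) = mex{} = 0
g(1) = mex{} = 0
g(2) = mex{} = 0
g(3) = mex{0} = 1
g(4) = mex{0} = 1
g(5) = mex{0} = 1
g(6) = mex{0,1} = 2
g(7) = mex{0,1} = 2
g(8) = mex{0,1} = 2
g(9) = mex{1,2} = 0
g(10) = mex{1,2} = 0
g(11) = mex{1,2} = 0
The P-positions (g = 0) in 0..11 are 0, 1, 2, 9, 10, 11.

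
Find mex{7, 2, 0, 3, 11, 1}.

4

The values 0, 1, 2, 3 are all present; 4 is the first non-negative integer missing from the set.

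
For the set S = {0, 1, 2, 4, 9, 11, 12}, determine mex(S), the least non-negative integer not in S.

3

The values 0, 1, 2 are all present; 3 is the first non-negative integer missing from the set.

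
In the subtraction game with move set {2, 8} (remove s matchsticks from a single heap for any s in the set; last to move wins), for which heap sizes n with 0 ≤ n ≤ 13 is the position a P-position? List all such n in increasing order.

0, 1, 4, 5, 10, 11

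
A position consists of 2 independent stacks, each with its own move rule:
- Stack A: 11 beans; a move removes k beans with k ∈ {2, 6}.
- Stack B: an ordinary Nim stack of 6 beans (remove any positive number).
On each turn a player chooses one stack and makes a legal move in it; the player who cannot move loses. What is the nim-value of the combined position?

7

Build the Grundy sequence for stack A with g(k) = mex{g(k−s) : s ∈ {2, 6}, s ≤ k}:
k:     0  1  2  3  4  5  6  7  8  9 10 11
g(k):  0  0  1  1  0  0  1  1  0  0  1  1
So g(11) = 1.
Stack B is a plain Nim stack of size 6, so its Grundy value is 6.
The value of a disjunctive sum is the nim-sum of the parts.
Combined value = 1 XOR 6 = 7.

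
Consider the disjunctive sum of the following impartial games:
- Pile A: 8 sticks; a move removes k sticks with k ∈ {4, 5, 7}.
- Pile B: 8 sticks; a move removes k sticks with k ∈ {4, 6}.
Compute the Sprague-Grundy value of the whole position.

0

Build the Grundy sequence for pile A with g(k) = mex{g(k−s) : s ∈ {4, 5, 7}, s ≤ k}:
g(0) = mex{} = 0
g(1) = mex{} = 0
g(2) = mex{} = 0
g(3) = mex{} = 0
g(4) = mex{0} = 1
g(5) = mex{0} = 1
g(6) = mex{0} = 1
g(7) = mex{0} = 1
g(8) = mex{0,1} = 2
So g(8) = 2.
Build the Grundy sequence for pile B with g(k) = mex{g(k−s) : s ∈ {4, 6}, s ≤ k}:
g(0) = mex{} = 0
g(1) = mex{} = 0
g(2) = mex{} = 0
g(3) = mex{} = 0
g(4) = mex{0} = 1
g(5) = mex{0} = 1
g(6) = mex{0} = 1
g(7) = mex{0} = 1
g(8) = mex{0,1} = 2
So g(8) = 2.
By the Sprague-Grundy theorem, the Grundy value of a sum of independent games is the XOR of the component values.
Combined value = 2 ⊕ 2 = 0.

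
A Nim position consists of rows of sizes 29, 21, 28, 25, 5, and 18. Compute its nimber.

26

Compute the nim-sum pairwise:
29 XOR 21 = 8
8 XOR 28 = 20
20 XOR 25 = 13
13 XOR 5 = 8
8 XOR 18 = 26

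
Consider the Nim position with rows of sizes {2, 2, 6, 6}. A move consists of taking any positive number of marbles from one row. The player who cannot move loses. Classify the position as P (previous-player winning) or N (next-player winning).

P-position

Compute the nim-sum pairwise:
2 ^ 2 = 0
0 ^ 6 = 6
6 ^ 6 = 0
The nim-sum is 0, so this is a P-position: the player to move is in a losing position under optimal play.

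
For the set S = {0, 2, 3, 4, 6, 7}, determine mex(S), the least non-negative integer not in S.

0 is in the set but 1 is not, so the mex is 1.

1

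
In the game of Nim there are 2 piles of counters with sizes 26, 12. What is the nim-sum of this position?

22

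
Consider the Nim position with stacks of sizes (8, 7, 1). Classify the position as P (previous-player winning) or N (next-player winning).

Compute the nim-sum pairwise:
8 ⊕ 7 = 15
15 ⊕ 1 = 14
The nim-sum is 14 ≠ 0, so this is an N-position: the player to move can win.

N-position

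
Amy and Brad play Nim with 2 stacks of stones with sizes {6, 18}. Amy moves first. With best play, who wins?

Amy wins

Compute the nim-sum pairwise:
6 XOR 18 = 20
The nim-sum is 20 ≠ 0, so this is an N-position: the player to move can win; Amy has a winning move.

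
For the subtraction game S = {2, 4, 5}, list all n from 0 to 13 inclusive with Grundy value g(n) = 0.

Build the Grundy sequence with g(k) = mex{g(k−s) : s ∈ {2, 4, 5}, s ≤ k}:
k:     0  1  2  3  4  5  6  7  8  9 10 11 12 13
g(k):  0  0  1  1  2  2  3  0  0  1  1  2  2  3
The P-positions (g = 0) in 0..13 are 0, 1, 7, 8.

0, 1, 7, 8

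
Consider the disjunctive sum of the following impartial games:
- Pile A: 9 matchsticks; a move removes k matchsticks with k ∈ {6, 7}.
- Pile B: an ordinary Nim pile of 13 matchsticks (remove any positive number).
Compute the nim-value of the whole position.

12

Grundy values for pile A (subtraction set {6, 7}):
k:     0  1  2  3  4  5  6  7  8  9
g(k):  0  0  0  0  0  0  1  1  1  1
So g(9) = 1.
Pile B is a plain Nim pile of size 13, so its Grundy value is 13.
The value of a disjunctive sum is the nim-sum of the parts.
Combined value = 1 XOR 13 = 12.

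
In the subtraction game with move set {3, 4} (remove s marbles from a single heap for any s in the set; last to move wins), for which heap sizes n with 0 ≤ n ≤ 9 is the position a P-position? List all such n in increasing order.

0, 1, 2, 7, 8, 9

Compute g(0), g(1), … for moves {3, 4}:
g(0) = mex{} = 0
g(1) = mex{} = 0
g(2) = mex{} = 0
g(3) = mex{0} = 1
g(4) = mex{0} = 1
g(5) = mex{0} = 1
g(6) = mex{0,1} = 2
g(7) = mex{1} = 0
g(8) = mex{1} = 0
g(9) = mex{1,2} = 0
The P-positions (g = 0) in 0..9 are 0, 1, 2, 7, 8, 9.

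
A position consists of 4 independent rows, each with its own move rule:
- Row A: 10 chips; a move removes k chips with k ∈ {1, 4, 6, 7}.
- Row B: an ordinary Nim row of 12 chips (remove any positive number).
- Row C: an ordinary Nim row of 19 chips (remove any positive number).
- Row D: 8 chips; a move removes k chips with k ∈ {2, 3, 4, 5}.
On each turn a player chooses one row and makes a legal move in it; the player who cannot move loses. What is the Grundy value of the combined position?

Build the Grundy sequence for row A with g(k) = mex{g(k−s) : s ∈ {1, 4, 6, 7}, s ≤ k}:
k:     0  1  2  3  4  5  6  7  8  9 10
g(k):  0  1  0  1  2  0  1  2  3  2  0
So g(10) = 0.
Row B is a plain Nim row of size 12, so its Grundy value is 12.
Row C is a plain Nim row of size 19, so its Grundy value is 19.
Build the Grundy sequence for row D with g(k) = mex{g(k−s) : s ∈ {2, 3, 4, 5}, s ≤ k}:
g(0) = mex{} = 0
g(1) = mex{} = 0
g(2) = mex{0} = 1
g(3) = mex{0} = 1
g(4) = mex{0,1} = 2
g(5) = mex{0,1} = 2
g(6) = mex{0,1,2} = 3
g(7) = mex{1,2} = 0
g(8) = mex{1,2,3} = 0
So g(8) = 0.
By the Sprague-Grundy theorem, the Grundy value of a sum of independent games is the XOR of the component values.
Combined value = 0 XOR 12 XOR 19 XOR 0 = 31.

31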